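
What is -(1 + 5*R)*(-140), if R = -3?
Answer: -1960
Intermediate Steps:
-(1 + 5*R)*(-140) = -(1 + 5*(-3))*(-140) = -(1 - 15)*(-140) = -1*(-14)*(-140) = 14*(-140) = -1960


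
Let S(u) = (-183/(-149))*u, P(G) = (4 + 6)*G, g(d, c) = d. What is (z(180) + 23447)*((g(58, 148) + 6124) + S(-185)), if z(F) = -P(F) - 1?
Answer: 19205694898/149 ≈ 1.2890e+8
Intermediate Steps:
P(G) = 10*G
S(u) = 183*u/149 (S(u) = (-183*(-1/149))*u = 183*u/149)
z(F) = -1 - 10*F (z(F) = -10*F - 1 = -1 - 10*F)
(z(180) + 23447)*((g(58, 148) + 6124) + S(-185)) = ((-1 - 10*180) + 23447)*((58 + 6124) + (183/149)*(-185)) = ((-1 - 1800) + 23447)*(6182 - 33855/149) = (-1801 + 23447)*(887263/149) = 21646*(887263/149) = 19205694898/149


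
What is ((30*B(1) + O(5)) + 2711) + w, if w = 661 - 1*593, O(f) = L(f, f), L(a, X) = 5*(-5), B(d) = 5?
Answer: 2904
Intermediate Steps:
L(a, X) = -25
O(f) = -25
w = 68 (w = 661 - 593 = 68)
((30*B(1) + O(5)) + 2711) + w = ((30*5 - 25) + 2711) + 68 = ((150 - 25) + 2711) + 68 = (125 + 2711) + 68 = 2836 + 68 = 2904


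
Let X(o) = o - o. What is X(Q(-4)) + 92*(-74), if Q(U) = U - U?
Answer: -6808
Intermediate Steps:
Q(U) = 0
X(o) = 0
X(Q(-4)) + 92*(-74) = 0 + 92*(-74) = 0 - 6808 = -6808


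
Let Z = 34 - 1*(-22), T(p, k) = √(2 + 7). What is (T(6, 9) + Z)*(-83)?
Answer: -4897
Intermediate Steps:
T(p, k) = 3 (T(p, k) = √9 = 3)
Z = 56 (Z = 34 + 22 = 56)
(T(6, 9) + Z)*(-83) = (3 + 56)*(-83) = 59*(-83) = -4897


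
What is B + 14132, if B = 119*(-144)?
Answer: -3004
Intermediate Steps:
B = -17136
B + 14132 = -17136 + 14132 = -3004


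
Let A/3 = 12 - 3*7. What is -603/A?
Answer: 67/3 ≈ 22.333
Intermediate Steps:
A = -27 (A = 3*(12 - 3*7) = 3*(12 - 21) = 3*(-9) = -27)
-603/A = -603/(-27) = -603*(-1/27) = 67/3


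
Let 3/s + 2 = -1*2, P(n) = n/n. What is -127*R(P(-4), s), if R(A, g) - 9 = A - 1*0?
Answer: -1270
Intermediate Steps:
P(n) = 1
s = -3/4 (s = 3/(-2 - 1*2) = 3/(-2 - 2) = 3/(-4) = 3*(-1/4) = -3/4 ≈ -0.75000)
R(A, g) = 9 + A (R(A, g) = 9 + (A - 1*0) = 9 + (A + 0) = 9 + A)
-127*R(P(-4), s) = -127*(9 + 1) = -127*10 = -1270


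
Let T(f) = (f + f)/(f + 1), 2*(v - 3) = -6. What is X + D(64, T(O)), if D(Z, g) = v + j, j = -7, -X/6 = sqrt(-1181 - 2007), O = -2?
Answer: -7 - 12*I*sqrt(797) ≈ -7.0 - 338.77*I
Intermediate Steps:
X = -12*I*sqrt(797) (X = -6*sqrt(-1181 - 2007) = -12*I*sqrt(797) ≈ -338.77*I)
v = 0 (v = 3 + (1/2)*(-6) = 3 - 3 = 0)
T(f) = 2*f/(1 + f) (T(f) = (2*f)/(1 + f) = 2*f/(1 + f))
D(Z, g) = -7 (D(Z, g) = 0 - 7 = -7)
X + D(64, T(O)) = -12*I*sqrt(797) - 7 = -7 - 12*I*sqrt(797)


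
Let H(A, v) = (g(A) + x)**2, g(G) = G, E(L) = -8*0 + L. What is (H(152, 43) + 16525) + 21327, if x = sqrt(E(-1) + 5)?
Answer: 61568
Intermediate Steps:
E(L) = L (E(L) = -4*0 + L = 0 + L = L)
x = 2 (x = sqrt(-1 + 5) = sqrt(4) = 2)
H(A, v) = (2 + A)**2 (H(A, v) = (A + 2)**2 = (2 + A)**2)
(H(152, 43) + 16525) + 21327 = ((2 + 152)**2 + 16525) + 21327 = (154**2 + 16525) + 21327 = (23716 + 16525) + 21327 = 40241 + 21327 = 61568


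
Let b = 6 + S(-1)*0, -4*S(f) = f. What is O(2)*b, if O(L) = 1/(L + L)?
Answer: 3/2 ≈ 1.5000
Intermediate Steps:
O(L) = 1/(2*L)
S(f) = -f/4
b = 6 (b = 6 - 1/4*(-1)*0 = 6 + (1/4)*0 = 6 + 0 = 6)
O(2)*b = ((1/2)/2)*6 = ((1/2)*(1/2))*6 = (1/4)*6 = 3/2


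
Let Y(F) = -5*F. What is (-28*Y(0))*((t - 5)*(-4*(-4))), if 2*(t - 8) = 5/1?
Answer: 0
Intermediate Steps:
t = 21/2 (t = 8 + (5/1)/2 = 8 + (5*1)/2 = 8 + (1/2)*5 = 8 + 5/2 = 21/2 ≈ 10.500)
(-28*Y(0))*((t - 5)*(-4*(-4))) = (-(-140)*0)*((21/2 - 5)*(-4*(-4))) = (-28*0)*((11/2)*16) = 0*88 = 0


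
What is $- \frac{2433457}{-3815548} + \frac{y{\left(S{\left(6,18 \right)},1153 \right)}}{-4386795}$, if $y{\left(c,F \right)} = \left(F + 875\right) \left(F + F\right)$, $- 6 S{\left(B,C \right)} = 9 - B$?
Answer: $- \frac{2389530892983}{5579342296220} \approx -0.42828$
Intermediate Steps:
$S{\left(B,C \right)} = - \frac{3}{2} + \frac{B}{6}$ ($S{\left(B,C \right)} = - \frac{9 - B}{6} = - \frac{3}{2} + \frac{B}{6}$)
$y{\left(c,F \right)} = 2 F \left(875 + F\right)$ ($y{\left(c,F \right)} = \left(875 + F\right) 2 F = 2 F \left(875 + F\right)$)
$- \frac{2433457}{-3815548} + \frac{y{\left(S{\left(6,18 \right)},1153 \right)}}{-4386795} = - \frac{2433457}{-3815548} + \frac{2 \cdot 1153 \left(875 + 1153\right)}{-4386795} = \left(-2433457\right) \left(- \frac{1}{3815548}\right) + 2 \cdot 1153 \cdot 2028 \left(- \frac{1}{4386795}\right) = \frac{2433457}{3815548} + 4676568 \left(- \frac{1}{4386795}\right) = \frac{2433457}{3815548} - \frac{1558856}{1462265} = - \frac{2389530892983}{5579342296220}$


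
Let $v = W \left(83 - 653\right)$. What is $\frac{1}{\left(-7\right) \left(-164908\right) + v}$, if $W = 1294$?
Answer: $\frac{1}{416776} \approx 2.3994 \cdot 10^{-6}$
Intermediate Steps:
$v = -737580$ ($v = 1294 \left(83 - 653\right) = 1294 \left(-570\right) = -737580$)
$\frac{1}{\left(-7\right) \left(-164908\right) + v} = \frac{1}{\left(-7\right) \left(-164908\right) - 737580} = \frac{1}{1154356 - 737580} = \frac{1}{416776}$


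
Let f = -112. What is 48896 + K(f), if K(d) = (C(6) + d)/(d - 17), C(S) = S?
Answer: 6307690/129 ≈ 48897.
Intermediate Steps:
K(d) = (6 + d)/(-17 + d) (K(d) = (6 + d)/(d - 17) = (6 + d)/(-17 + d))
48896 + K(f) = 48896 + (6 - 112)/(-17 - 112) = 48896 - 106/(-129) = 48896 - 1/129*(-106) = 48896 + 106/129 = 6307690/129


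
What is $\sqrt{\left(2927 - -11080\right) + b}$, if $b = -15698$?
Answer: $i \sqrt{1691} \approx 41.122 i$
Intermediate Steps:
$\sqrt{\left(2927 - -11080\right) + b} = \sqrt{\left(2927 - -11080\right) - 15698} = \sqrt{\left(2927 + 11080\right) - 15698} = \sqrt{14007 - 15698} = \sqrt{-1691} = i \sqrt{1691}$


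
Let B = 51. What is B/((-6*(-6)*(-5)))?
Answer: -17/60 ≈ -0.28333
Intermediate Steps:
B/((-6*(-6)*(-5))) = 51/((-6*(-6)*(-5))) = 51/((36*(-5))) = 51/(-180) = 51*(-1/180) = -17/60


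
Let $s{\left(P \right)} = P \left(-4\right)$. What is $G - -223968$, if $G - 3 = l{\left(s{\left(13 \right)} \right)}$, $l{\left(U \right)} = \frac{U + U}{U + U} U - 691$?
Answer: $223228$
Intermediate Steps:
$s{\left(P \right)} = - 4 P$
$l{\left(U \right)} = -691 + U$ ($l{\left(U \right)} = \frac{2 U}{2 U} U - 691 = 2 U \frac{1}{2 U} U - 691 = 1 U - 691 = U - 691 = -691 + U$)
$G = -740$ ($G = 3 - 743 = -740$)
$G - -223968 = -740 - -223968 = -740 + 223968 = 223228$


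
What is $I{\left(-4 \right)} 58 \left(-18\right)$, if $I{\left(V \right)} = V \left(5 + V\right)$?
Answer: $4176$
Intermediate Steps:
$I{\left(-4 \right)} 58 \left(-18\right) = - 4 \left(5 - 4\right) 58 \left(-18\right) = \left(-4\right) 1 \cdot 58 \left(-18\right) = \left(-4\right) 58 \left(-18\right) = \left(-232\right) \left(-18\right) = 4176$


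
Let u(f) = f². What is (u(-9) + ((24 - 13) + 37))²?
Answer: 16641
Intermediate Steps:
(u(-9) + ((24 - 13) + 37))² = ((-9)² + ((24 - 13) + 37))² = (81 + (11 + 37))² = (81 + 48)² = 129² = 16641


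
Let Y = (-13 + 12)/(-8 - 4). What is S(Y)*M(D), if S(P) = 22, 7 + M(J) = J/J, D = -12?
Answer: -132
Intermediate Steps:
Y = 1/12 (Y = -1/(-12) = -1*(-1/12) = 1/12 ≈ 0.083333)
M(J) = -6 (M(J) = -7 + J/J = -7 + 1 = -6)
S(Y)*M(D) = 22*(-6) = -132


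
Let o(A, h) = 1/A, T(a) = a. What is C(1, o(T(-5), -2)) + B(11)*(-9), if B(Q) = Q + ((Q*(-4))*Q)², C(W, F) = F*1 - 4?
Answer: -10542036/5 ≈ -2.1084e+6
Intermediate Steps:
C(W, F) = -4 + F (C(W, F) = F - 4 = -4 + F)
B(Q) = Q + 16*Q⁴ (B(Q) = Q + ((-4*Q)*Q)² = Q + (-4*Q²)² = Q + 16*Q⁴)
C(1, o(T(-5), -2)) + B(11)*(-9) = (-4 + 1/(-5)) + (11 + 16*11⁴)*(-9) = (-4 - ⅕) + (11 + 16*14641)*(-9) = -21/5 + (11 + 234256)*(-9) = -21/5 + 234267*(-9) = -21/5 - 2108403 = -10542036/5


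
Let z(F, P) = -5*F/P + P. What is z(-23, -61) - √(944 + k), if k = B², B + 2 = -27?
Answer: -3836/61 - √1785 ≈ -105.13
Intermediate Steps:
B = -29 (B = -2 - 27 = -29)
z(F, P) = P - 5*F/P (z(F, P) = -5*F/P + P = P - 5*F/P)
k = 841 (k = (-29)² = 841)
z(-23, -61) - √(944 + k) = (-61 - 5*(-23)/(-61)) - √(944 + 841) = (-61 - 5*(-23)*(-1/61)) - √1785 = (-61 - 115/61) - √1785 = -3836/61 - √1785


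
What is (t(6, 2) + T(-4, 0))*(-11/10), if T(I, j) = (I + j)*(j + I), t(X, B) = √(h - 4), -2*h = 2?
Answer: -88/5 - 11*I*√5/10 ≈ -17.6 - 2.4597*I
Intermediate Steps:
h = -1 (h = -½*2 = -1)
t(X, B) = I*√5 (t(X, B) = √(-1 - 4) = √(-5) = I*√5)
T(I, j) = (I + j)² (T(I, j) = (I + j)*(I + j) = (I + j)²)
(t(6, 2) + T(-4, 0))*(-11/10) = (I*√5 + (-4 + 0)²)*(-11/10) = (I*√5 + (-4)²)*(-11*⅒) = (I*√5 + 16)*(-11/10) = (16 + I*√5)*(-11/10) = -88/5 - 11*I*√5/10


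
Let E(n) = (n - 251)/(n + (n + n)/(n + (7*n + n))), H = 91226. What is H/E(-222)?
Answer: 182087096/4257 ≈ 42774.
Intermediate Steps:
E(n) = (-251 + n)/(2/9 + n) (E(n) = (-251 + n)/(n + (2*n)/(n + 8*n)) = (-251 + n)/(n + (2*n)/((9*n))) = (-251 + n)/(n + (2*n)*(1/(9*n))) = (-251 + n)/(n + 2/9) = (-251 + n)/(2/9 + n))
H/E(-222) = 91226/((9*(-251 - 222)/(2 + 9*(-222)))) = 91226/((9*(-473)/(2 - 1998))) = 91226/((9*(-473)/(-1996))) = 91226/((9*(-1/1996)*(-473))) = 91226/(4257/1996) = 91226*(1996/4257) = 182087096/4257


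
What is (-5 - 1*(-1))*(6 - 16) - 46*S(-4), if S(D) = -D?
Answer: -144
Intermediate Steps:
(-5 - 1*(-1))*(6 - 16) - 46*S(-4) = (-5 - 1*(-1))*(6 - 16) - (-46)*(-4) = (-5 + 1)*(-10) - 46*4 = -4*(-10) - 184 = 40 - 184 = -144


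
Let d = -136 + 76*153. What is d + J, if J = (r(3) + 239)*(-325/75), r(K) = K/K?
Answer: 10452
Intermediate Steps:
r(K) = 1
d = 11492 (d = -136 + 11628 = 11492)
J = -1040 (J = (1 + 239)*(-325/75) = 240*(-325*1/75) = 240*(-13/3) = -1040)
d + J = 11492 - 1040 = 10452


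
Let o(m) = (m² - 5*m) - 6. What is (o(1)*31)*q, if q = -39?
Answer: 12090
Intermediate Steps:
o(m) = -6 + m² - 5*m
(o(1)*31)*q = ((-6 + 1² - 5*1)*31)*(-39) = ((-6 + 1 - 5)*31)*(-39) = -10*31*(-39) = -310*(-39) = 12090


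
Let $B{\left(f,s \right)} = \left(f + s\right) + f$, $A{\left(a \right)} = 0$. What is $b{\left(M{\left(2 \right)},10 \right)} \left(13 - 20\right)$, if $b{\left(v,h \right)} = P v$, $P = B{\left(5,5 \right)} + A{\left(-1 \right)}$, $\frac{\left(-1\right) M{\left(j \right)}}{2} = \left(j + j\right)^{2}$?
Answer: $3360$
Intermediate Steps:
$M{\left(j \right)} = - 8 j^{2}$ ($M{\left(j \right)} = - 2 \left(j + j\right)^{2} = - 2 \left(2 j\right)^{2} = - 2 \cdot 4 j^{2} = - 8 j^{2}$)
$B{\left(f,s \right)} = s + 2 f$
$P = 15$ ($P = \left(5 + 2 \cdot 5\right) + 0 = \left(5 + 10\right) + 0 = 15 + 0 = 15$)
$b{\left(v,h \right)} = 15 v$
$b{\left(M{\left(2 \right)},10 \right)} \left(13 - 20\right) = 15 \left(- 8 \cdot 2^{2}\right) \left(13 - 20\right) = 15 \left(\left(-8\right) 4\right) \left(-7\right) = 15 \left(-32\right) \left(-7\right) = \left(-480\right) \left(-7\right) = 3360$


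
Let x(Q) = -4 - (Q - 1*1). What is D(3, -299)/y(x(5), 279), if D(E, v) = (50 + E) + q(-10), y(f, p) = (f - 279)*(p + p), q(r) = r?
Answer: -43/160146 ≈ -0.00026850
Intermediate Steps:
x(Q) = -3 - Q (x(Q) = -4 - (Q - 1) = -4 - (-1 + Q) = -4 + (1 - Q) = -3 - Q)
y(f, p) = 2*p*(-279 + f) (y(f, p) = (-279 + f)*(2*p) = 2*p*(-279 + f))
D(E, v) = 40 + E (D(E, v) = (50 + E) - 10 = 40 + E)
D(3, -299)/y(x(5), 279) = (40 + 3)/((2*279*(-279 + (-3 - 1*5)))) = 43/((2*279*(-279 + (-3 - 5)))) = 43/((2*279*(-279 - 8))) = 43/((2*279*(-287))) = 43/(-160146) = 43*(-1/160146) = -43/160146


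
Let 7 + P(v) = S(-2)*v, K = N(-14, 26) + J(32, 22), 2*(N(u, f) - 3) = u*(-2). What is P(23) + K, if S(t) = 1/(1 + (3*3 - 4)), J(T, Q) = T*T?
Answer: 6227/6 ≈ 1037.8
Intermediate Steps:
J(T, Q) = T²
N(u, f) = 3 - u (N(u, f) = 3 + (u*(-2))/2 = 3 + (-2*u)/2 = 3 - u)
S(t) = ⅙ (S(t) = 1/(1 + (9 - 4)) = 1/(1 + 5) = 1/6 = ⅙)
K = 1041 (K = (3 - 1*(-14)) + 32² = (3 + 14) + 1024 = 17 + 1024 = 1041)
P(v) = -7 + v/6
P(23) + K = (-7 + (⅙)*23) + 1041 = (-7 + 23/6) + 1041 = -19/6 + 1041 = 6227/6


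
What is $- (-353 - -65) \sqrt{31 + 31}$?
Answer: $288 \sqrt{62} \approx 2267.7$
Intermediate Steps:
$- (-353 - -65) \sqrt{31 + 31} = - (-353 + 65) \sqrt{62} = \left(-1\right) \left(-288\right) \sqrt{62} = 288 \sqrt{62}$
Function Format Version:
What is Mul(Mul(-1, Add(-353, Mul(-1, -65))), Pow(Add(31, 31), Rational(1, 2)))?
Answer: Mul(288, Pow(62, Rational(1, 2))) ≈ 2267.7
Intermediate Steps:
Mul(Mul(-1, Add(-353, Mul(-1, -65))), Pow(Add(31, 31), Rational(1, 2))) = Mul(Mul(-1, Add(-353, 65)), Pow(62, Rational(1, 2))) = Mul(Mul(-1, -288), Pow(62, Rational(1, 2))) = Mul(288, Pow(62, Rational(1, 2)))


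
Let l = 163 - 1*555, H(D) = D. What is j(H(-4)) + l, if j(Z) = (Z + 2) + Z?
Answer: -398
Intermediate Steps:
l = -392 (l = 163 - 555 = -392)
j(Z) = 2 + 2*Z (j(Z) = (2 + Z) + Z = 2 + 2*Z)
j(H(-4)) + l = (2 + 2*(-4)) - 392 = (2 - 8) - 392 = -6 - 392 = -398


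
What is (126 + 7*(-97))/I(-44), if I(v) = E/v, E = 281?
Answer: 24332/281 ≈ 86.591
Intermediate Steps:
I(v) = 281/v
(126 + 7*(-97))/I(-44) = (126 + 7*(-97))/((281/(-44))) = (126 - 679)/((281*(-1/44))) = -553/(-281/44) = -553*(-44/281) = 24332/281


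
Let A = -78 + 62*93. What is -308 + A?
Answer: 5380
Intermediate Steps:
A = 5688 (A = -78 + 5766 = 5688)
-308 + A = -308 + 5688 = 5380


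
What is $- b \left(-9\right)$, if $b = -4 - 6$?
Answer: $-90$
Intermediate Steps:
$b = -10$
$- b \left(-9\right) = - \left(-10\right) \left(-9\right) = \left(-1\right) 90 = -90$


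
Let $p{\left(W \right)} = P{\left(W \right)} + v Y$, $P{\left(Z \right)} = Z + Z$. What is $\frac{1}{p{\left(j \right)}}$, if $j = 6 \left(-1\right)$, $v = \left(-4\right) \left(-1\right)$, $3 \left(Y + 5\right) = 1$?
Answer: $- \frac{3}{92} \approx -0.032609$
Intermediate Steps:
$Y = - \frac{14}{3}$ ($Y = -5 + \frac{1}{3} \cdot 1 = -5 + \frac{1}{3} = - \frac{14}{3} \approx -4.6667$)
$P{\left(Z \right)} = 2 Z$
$v = 4$
$j = -6$
$p{\left(W \right)} = - \frac{56}{3} + 2 W$ ($p{\left(W \right)} = 2 W + 4 \left(- \frac{14}{3}\right) = 2 W - \frac{56}{3} = - \frac{56}{3} + 2 W$)
$\frac{1}{p{\left(j \right)}} = \frac{1}{- \frac{56}{3} + 2 \left(-6\right)} = \frac{1}{- \frac{56}{3} - 12} = \frac{1}{- \frac{92}{3}} = - \frac{3}{92}$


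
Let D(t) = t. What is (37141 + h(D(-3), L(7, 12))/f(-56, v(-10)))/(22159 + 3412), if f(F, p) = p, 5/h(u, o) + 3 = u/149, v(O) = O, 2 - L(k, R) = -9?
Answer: 33427049/23013900 ≈ 1.4525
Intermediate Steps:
L(k, R) = 11 (L(k, R) = 2 - 1*(-9) = 2 + 9 = 11)
h(u, o) = 5/(-3 + u/149)
(37141 + h(D(-3), L(7, 12))/f(-56, v(-10)))/(22159 + 3412) = (37141 + (745/(-447 - 3))/(-10))/(22159 + 3412) = (37141 + (745/(-450))*(-1/10))/25571 = (37141 + (745*(-1/450))*(-1/10))*(1/25571) = (37141 - 149/90*(-1/10))*(1/25571) = (37141 + 149/900)*(1/25571) = (33427049/900)*(1/25571) = 33427049/23013900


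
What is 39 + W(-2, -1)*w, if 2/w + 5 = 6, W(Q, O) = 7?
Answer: 53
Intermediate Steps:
w = 2 (w = 2/(-5 + 6) = 2/1 = 2*1 = 2)
39 + W(-2, -1)*w = 39 + 7*2 = 39 + 14 = 53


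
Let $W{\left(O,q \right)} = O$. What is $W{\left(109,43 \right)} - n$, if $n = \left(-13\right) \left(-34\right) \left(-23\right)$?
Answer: $10275$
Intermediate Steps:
$n = -10166$ ($n = 442 \left(-23\right) = -10166$)
$W{\left(109,43 \right)} - n = 109 - -10166 = 109 + 10166 = 10275$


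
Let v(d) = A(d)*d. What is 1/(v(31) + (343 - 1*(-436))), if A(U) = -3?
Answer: 1/686 ≈ 0.0014577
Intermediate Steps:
v(d) = -3*d
1/(v(31) + (343 - 1*(-436))) = 1/(-3*31 + (343 - 1*(-436))) = 1/(-93 + (343 + 436)) = 1/(-93 + 779) = 1/686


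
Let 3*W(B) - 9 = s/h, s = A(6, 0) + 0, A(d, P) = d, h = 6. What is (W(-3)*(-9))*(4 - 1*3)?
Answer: -30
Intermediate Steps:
s = 6 (s = 6 + 0 = 6)
W(B) = 10/3 (W(B) = 3 + (6/6)/3 = 3 + (6*(⅙))/3 = 3 + (⅓)*1 = 3 + ⅓ = 10/3)
(W(-3)*(-9))*(4 - 1*3) = ((10/3)*(-9))*(4 - 1*3) = -30*(4 - 3) = -30*1 = -30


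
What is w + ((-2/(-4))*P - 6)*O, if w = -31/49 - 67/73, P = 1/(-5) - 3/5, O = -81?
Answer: 9243854/17885 ≈ 516.85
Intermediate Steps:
P = -⅘ (P = 1*(-⅕) - 3*⅕ = -⅕ - ⅗ = -⅘ ≈ -0.80000)
w = -5546/3577 (w = -31*1/49 - 67*1/73 = -31/49 - 67/73 = -5546/3577 ≈ -1.5505)
w + ((-2/(-4))*P - 6)*O = -5546/3577 + (-2/(-4)*(-⅘) - 6)*(-81) = -5546/3577 + (-2*(-¼)*(-⅘) - 6)*(-81) = -5546/3577 + ((½)*(-⅘) - 6)*(-81) = -5546/3577 + (-⅖ - 6)*(-81) = -5546/3577 - 32/5*(-81) = -5546/3577 + 2592/5 = 9243854/17885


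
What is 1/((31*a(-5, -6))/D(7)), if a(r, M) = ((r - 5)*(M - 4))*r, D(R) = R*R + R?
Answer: -14/3875 ≈ -0.0036129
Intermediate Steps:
D(R) = R + R**2 (D(R) = R**2 + R = R + R**2)
a(r, M) = r*(-5 + r)*(-4 + M) (a(r, M) = ((-5 + r)*(-4 + M))*r = r*(-5 + r)*(-4 + M))
1/((31*a(-5, -6))/D(7)) = 1/((31*(-5*(20 - 5*(-6) - 4*(-5) - 6*(-5))))/((7*(1 + 7)))) = 1/((31*(-5*(20 + 30 + 20 + 30)))/((7*8))) = 1/((31*(-5*100))/56) = 1/((31*(-500))*(1/56)) = 1/(-15500*1/56) = 1/(-3875/14) = -14/3875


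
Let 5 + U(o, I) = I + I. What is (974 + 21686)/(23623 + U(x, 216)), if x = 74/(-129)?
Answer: 2266/2405 ≈ 0.94220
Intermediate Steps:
x = -74/129 (x = 74*(-1/129) = -74/129 ≈ -0.57364)
U(o, I) = -5 + 2*I (U(o, I) = -5 + (I + I) = -5 + 2*I)
(974 + 21686)/(23623 + U(x, 216)) = (974 + 21686)/(23623 + (-5 + 2*216)) = 22660/(23623 + (-5 + 432)) = 22660/(23623 + 427) = 22660/24050 = 22660*(1/24050) = 2266/2405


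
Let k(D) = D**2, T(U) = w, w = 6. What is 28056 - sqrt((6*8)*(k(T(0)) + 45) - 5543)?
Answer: 28056 - I*sqrt(1655) ≈ 28056.0 - 40.682*I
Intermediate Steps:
T(U) = 6
28056 - sqrt((6*8)*(k(T(0)) + 45) - 5543) = 28056 - sqrt((6*8)*(6**2 + 45) - 5543) = 28056 - sqrt(48*(36 + 45) - 5543) = 28056 - sqrt(48*81 - 5543) = 28056 - sqrt(3888 - 5543) = 28056 - sqrt(-1655) = 28056 - I*sqrt(1655)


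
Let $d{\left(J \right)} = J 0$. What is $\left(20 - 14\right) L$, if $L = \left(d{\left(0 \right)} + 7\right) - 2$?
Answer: $30$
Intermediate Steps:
$d{\left(J \right)} = 0$
$L = 5$ ($L = \left(0 + 7\right) - 2 = 7 - 2 = 5$)
$\left(20 - 14\right) L = \left(20 - 14\right) 5 = 6 \cdot 5 = 30$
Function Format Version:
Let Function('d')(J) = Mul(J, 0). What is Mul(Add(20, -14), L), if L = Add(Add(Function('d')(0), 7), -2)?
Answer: 30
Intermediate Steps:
Function('d')(J) = 0
L = 5 (L = Add(Add(0, 7), -2) = Add(7, -2) = 5)
Mul(Add(20, -14), L) = Mul(Add(20, -14), 5) = Mul(6, 5) = 30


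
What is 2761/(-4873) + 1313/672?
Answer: 412987/297696 ≈ 1.3873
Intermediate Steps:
2761/(-4873) + 1313/672 = 2761*(-1/4873) + 1313*(1/672) = -251/443 + 1313/672 = 412987/297696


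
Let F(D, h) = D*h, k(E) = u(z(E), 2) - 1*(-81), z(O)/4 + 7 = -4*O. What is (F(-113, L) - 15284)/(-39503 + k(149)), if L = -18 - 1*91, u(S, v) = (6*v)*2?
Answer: 2967/39398 ≈ 0.075308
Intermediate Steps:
z(O) = -28 - 16*O (z(O) = -28 + 4*(-4*O) = -28 - 16*O)
u(S, v) = 12*v
L = -109 (L = -18 - 91 = -109)
k(E) = 105 (k(E) = 12*2 - 1*(-81) = 24 + 81 = 105)
(F(-113, L) - 15284)/(-39503 + k(149)) = (-113*(-109) - 15284)/(-39503 + 105) = (12317 - 15284)/(-39398) = -2967*(-1/39398) = 2967/39398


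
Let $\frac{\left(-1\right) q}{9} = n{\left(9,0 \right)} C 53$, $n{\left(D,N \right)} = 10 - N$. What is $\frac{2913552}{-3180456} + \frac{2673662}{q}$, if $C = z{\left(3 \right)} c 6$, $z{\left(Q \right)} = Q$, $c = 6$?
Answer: $- \frac{69475068043}{11378081340} \approx -6.106$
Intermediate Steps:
$C = 108$ ($C = 3 \cdot 6 \cdot 6 = 18 \cdot 6 = 108$)
$q = -515160$ ($q = - 9 \left(10 - 0\right) 108 \cdot 53 = - 9 \left(10 + 0\right) 108 \cdot 53 = - 9 \cdot 10 \cdot 108 \cdot 53 = - 9 \cdot 1080 \cdot 53 = \left(-9\right) 57240 = -515160$)
$\frac{2913552}{-3180456} + \frac{2673662}{q} = \frac{2913552}{-3180456} + \frac{2673662}{-515160} = 2913552 \left(- \frac{1}{3180456}\right) + 2673662 \left(- \frac{1}{515160}\right) = - \frac{40466}{44173} - \frac{1336831}{257580} = - \frac{69475068043}{11378081340}$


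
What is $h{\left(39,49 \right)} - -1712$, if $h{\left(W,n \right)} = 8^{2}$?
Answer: $1776$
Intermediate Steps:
$h{\left(W,n \right)} = 64$
$h{\left(39,49 \right)} - -1712 = 64 - -1712 = 64 + 1712 = 1776$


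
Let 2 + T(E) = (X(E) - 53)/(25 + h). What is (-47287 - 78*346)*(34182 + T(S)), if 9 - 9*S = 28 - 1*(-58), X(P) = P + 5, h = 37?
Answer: -1416567675025/558 ≈ -2.5387e+9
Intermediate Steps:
X(P) = 5 + P
S = -77/9 (S = 1 - (28 - 1*(-58))/9 = 1 - (28 + 58)/9 = 1 - ⅑*86 = 1 - 86/9 = -77/9 ≈ -8.5556)
T(E) = -86/31 + E/62 (T(E) = -2 + ((5 + E) - 53)/(25 + 37) = -2 + (-48 + E)/62 = -2 + (-48 + E)*(1/62) = -2 + (-24/31 + E/62) = -86/31 + E/62)
(-47287 - 78*346)*(34182 + T(S)) = (-47287 - 78*346)*(34182 + (-86/31 + (1/62)*(-77/9))) = (-47287 - 26988)*(34182 + (-86/31 - 77/558)) = -74275*(34182 - 1625/558) = -74275*19071931/558 = -1416567675025/558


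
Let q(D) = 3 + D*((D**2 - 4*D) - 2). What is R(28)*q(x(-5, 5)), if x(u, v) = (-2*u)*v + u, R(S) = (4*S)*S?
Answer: 260093568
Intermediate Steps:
R(S) = 4*S**2
x(u, v) = u - 2*u*v (x(u, v) = -2*u*v + u = u - 2*u*v)
q(D) = 3 + D*(-2 + D**2 - 4*D)
R(28)*q(x(-5, 5)) = (4*28**2)*(3 + (-5*(1 - 2*5))**3 - 4*25*(1 - 2*5)**2 - (-10)*(1 - 2*5)) = (4*784)*(3 + (-5*(1 - 10))**3 - 4*25*(1 - 10)**2 - (-10)*(1 - 10)) = 3136*(3 + (-5*(-9))**3 - 4*(-5*(-9))**2 - (-10)*(-9)) = 3136*(3 + 45**3 - 4*45**2 - 2*45) = 3136*(3 + 91125 - 4*2025 - 90) = 3136*(3 + 91125 - 8100 - 90) = 3136*82938 = 260093568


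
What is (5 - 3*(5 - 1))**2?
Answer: 49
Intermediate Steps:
(5 - 3*(5 - 1))**2 = (5 - 3*4)**2 = (5 - 12)**2 = (-7)**2 = 49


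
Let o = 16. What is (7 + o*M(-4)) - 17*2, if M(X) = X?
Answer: -91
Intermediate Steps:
(7 + o*M(-4)) - 17*2 = (7 + 16*(-4)) - 17*2 = (7 - 64) - 34 = -57 - 34 = -91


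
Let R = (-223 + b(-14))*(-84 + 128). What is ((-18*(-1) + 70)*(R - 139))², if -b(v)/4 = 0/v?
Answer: 766829473344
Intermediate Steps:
b(v) = 0 (b(v) = -0/v = -4*0 = 0)
R = -9812 (R = (-223 + 0)*(-84 + 128) = -223*44 = -9812)
((-18*(-1) + 70)*(R - 139))² = ((-18*(-1) + 70)*(-9812 - 139))² = ((18 + 70)*(-9951))² = (88*(-9951))² = (-875688)² = 766829473344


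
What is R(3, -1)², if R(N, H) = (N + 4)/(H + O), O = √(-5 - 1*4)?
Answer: -98/25 + 147*I/50 ≈ -3.92 + 2.94*I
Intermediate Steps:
O = 3*I (O = √(-5 - 4) = √(-9) = 3*I ≈ 3.0*I)
R(N, H) = (4 + N)/(H + 3*I) (R(N, H) = (N + 4)/(H + 3*I) = (4 + N)/(H + 3*I))
R(3, -1)² = ((4 + 3)/(-1 + 3*I))² = (((-1 - 3*I)/10)*7)² = (7*(-1 - 3*I)/10)² = 49*(-1 - 3*I)²/100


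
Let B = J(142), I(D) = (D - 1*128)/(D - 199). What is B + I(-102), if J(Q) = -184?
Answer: -55154/301 ≈ -183.24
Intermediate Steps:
I(D) = (-128 + D)/(-199 + D) (I(D) = (D - 128)/(-199 + D) = (-128 + D)/(-199 + D))
B = -184
B + I(-102) = -184 + (-128 - 102)/(-199 - 102) = -184 - 230/(-301) = -184 - 1/301*(-230) = -184 + 230/301 = -55154/301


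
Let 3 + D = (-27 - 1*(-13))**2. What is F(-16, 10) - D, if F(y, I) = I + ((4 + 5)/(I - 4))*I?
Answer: -168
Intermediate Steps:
F(y, I) = I + 9*I/(-4 + I) (F(y, I) = I + (9/(-4 + I))*I = I + 9*I/(-4 + I))
D = 193 (D = -3 + (-27 - 1*(-13))**2 = -3 + (-27 + 13)**2 = -3 + (-14)**2 = -3 + 196 = 193)
F(-16, 10) - D = 10*(5 + 10)/(-4 + 10) - 1*193 = 10*15/6 - 193 = 10*(1/6)*15 - 193 = 25 - 193 = -168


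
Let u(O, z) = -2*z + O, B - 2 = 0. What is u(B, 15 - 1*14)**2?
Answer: 0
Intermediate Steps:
B = 2 (B = 2 + 0 = 2)
u(O, z) = O - 2*z
u(B, 15 - 1*14)**2 = (2 - 2*(15 - 1*14))**2 = (2 - 2*(15 - 14))**2 = (2 - 2*1)**2 = (2 - 2)**2 = 0**2 = 0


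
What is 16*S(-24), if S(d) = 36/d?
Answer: -24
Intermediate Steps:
16*S(-24) = 16*(36/(-24)) = 16*(36*(-1/24)) = 16*(-3/2) = -24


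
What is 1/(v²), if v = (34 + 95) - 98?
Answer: 1/961 ≈ 0.0010406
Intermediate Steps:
v = 31 (v = 129 - 98 = 31)
1/(v²) = 1/(31²) = 1/961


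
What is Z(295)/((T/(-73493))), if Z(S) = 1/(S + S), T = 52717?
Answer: -10499/4443290 ≈ -0.0023629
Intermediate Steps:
Z(S) = 1/(2*S)
Z(295)/((T/(-73493))) = ((½)/295)/((52717/(-73493))) = ((½)*(1/295))/((52717*(-1/73493))) = 1/(590*(-7531/10499)) = (1/590)*(-10499/7531) = -10499/4443290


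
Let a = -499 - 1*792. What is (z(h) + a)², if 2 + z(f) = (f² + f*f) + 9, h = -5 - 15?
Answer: 234256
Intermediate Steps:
h = -20
a = -1291 (a = -499 - 792 = -1291)
z(f) = 7 + 2*f² (z(f) = -2 + ((f² + f*f) + 9) = -2 + ((f² + f²) + 9) = -2 + (2*f² + 9) = -2 + (9 + 2*f²) = 7 + 2*f²)
(z(h) + a)² = ((7 + 2*(-20)²) - 1291)² = ((7 + 2*400) - 1291)² = ((7 + 800) - 1291)² = (807 - 1291)² = (-484)² = 234256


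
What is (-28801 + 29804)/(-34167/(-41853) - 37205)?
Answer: -1998979/74147938 ≈ -0.026959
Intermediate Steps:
(-28801 + 29804)/(-34167/(-41853) - 37205) = 1003/(-34167*(-1/41853) - 37205) = 1003/(1627/1993 - 37205) = 1003/(-74147938/1993) = 1003*(-1993/74147938) = -1998979/74147938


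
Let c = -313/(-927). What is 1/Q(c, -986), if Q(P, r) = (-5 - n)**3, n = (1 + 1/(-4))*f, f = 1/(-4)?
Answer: -4096/456533 ≈ -0.0089720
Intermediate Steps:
c = 313/927 (c = -313*(-1/927) = 313/927 ≈ 0.33765)
f = -1/4 ≈ -0.25000
n = -3/16 (n = (1 + 1/(-4))*(-1/4) = (1 - 1/4)*(-1/4) = (3/4)*(-1/4) = -3/16 ≈ -0.18750)
Q(P, r) = -456533/4096 (Q(P, r) = (-5 - 1*(-3/16))**3 = (-5 + 3/16)**3 = (-77/16)**3 = -456533/4096)
1/Q(c, -986) = 1/(-456533/4096) = -4096/456533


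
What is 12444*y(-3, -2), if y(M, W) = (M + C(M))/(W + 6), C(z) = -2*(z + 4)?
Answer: -15555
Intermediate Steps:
C(z) = -8 - 2*z (C(z) = -2*(4 + z) = -8 - 2*z)
y(M, W) = (-8 - M)/(6 + W) (y(M, W) = (M + (-8 - 2*M))/(W + 6) = (-8 - M)/(6 + W))
12444*y(-3, -2) = 12444*((-8 - 1*(-3))/(6 - 2)) = 12444*((-8 + 3)/4) = 12444*((¼)*(-5)) = 12444*(-5/4) = -15555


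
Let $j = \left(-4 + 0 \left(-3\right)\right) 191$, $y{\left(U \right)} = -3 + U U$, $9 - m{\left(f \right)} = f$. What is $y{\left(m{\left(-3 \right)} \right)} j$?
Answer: $-107724$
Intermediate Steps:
$m{\left(f \right)} = 9 - f$
$y{\left(U \right)} = -3 + U^{2}$
$j = -764$ ($j = \left(-4 + 0\right) 191 = \left(-4\right) 191 = -764$)
$y{\left(m{\left(-3 \right)} \right)} j = \left(-3 + \left(9 - -3\right)^{2}\right) \left(-764\right) = \left(-3 + \left(9 + 3\right)^{2}\right) \left(-764\right) = \left(-3 + 12^{2}\right) \left(-764\right) = \left(-3 + 144\right) \left(-764\right) = 141 \left(-764\right) = -107724$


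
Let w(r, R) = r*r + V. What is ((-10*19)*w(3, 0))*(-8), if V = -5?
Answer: 6080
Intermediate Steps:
w(r, R) = -5 + r² (w(r, R) = r*r - 5 = r² - 5 = -5 + r²)
((-10*19)*w(3, 0))*(-8) = ((-10*19)*(-5 + 3²))*(-8) = -190*(-5 + 9)*(-8) = -190*4*(-8) = -760*(-8) = 6080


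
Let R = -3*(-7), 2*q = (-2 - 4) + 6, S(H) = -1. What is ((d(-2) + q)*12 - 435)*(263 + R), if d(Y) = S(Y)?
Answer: -126948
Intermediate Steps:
q = 0 (q = ((-2 - 4) + 6)/2 = (-6 + 6)/2 = (1/2)*0 = 0)
d(Y) = -1
R = 21
((d(-2) + q)*12 - 435)*(263 + R) = ((-1 + 0)*12 - 435)*(263 + 21) = (-1*12 - 435)*284 = (-12 - 435)*284 = -447*284 = -126948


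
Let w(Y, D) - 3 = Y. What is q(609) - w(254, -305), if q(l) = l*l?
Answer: 370624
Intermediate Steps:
q(l) = l²
w(Y, D) = 3 + Y
q(609) - w(254, -305) = 609² - (3 + 254) = 370881 - 1*257 = 370881 - 257 = 370624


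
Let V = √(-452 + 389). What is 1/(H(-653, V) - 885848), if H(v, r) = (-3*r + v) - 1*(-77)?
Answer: I/(-886424*I + 9*√7) ≈ -1.1281e-6 + 3.0305e-11*I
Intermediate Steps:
V = 3*I*√7 (V = √(-63) = 3*I*√7 ≈ 7.9373*I)
H(v, r) = 77 + v - 3*r (H(v, r) = (v - 3*r) + 77 = 77 + v - 3*r)
1/(H(-653, V) - 885848) = 1/((77 - 653 - 9*I*√7) - 885848) = 1/((-576 - 9*I*√7) - 885848) = 1/(-886424 - 9*I*√7)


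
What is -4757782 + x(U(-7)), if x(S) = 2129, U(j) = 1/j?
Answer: -4755653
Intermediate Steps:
-4757782 + x(U(-7)) = -4757782 + 2129 = -4755653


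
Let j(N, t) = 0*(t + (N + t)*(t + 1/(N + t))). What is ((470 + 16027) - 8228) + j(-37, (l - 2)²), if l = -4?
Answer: 8269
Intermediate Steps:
j(N, t) = 0
((470 + 16027) - 8228) + j(-37, (l - 2)²) = ((470 + 16027) - 8228) + 0 = (16497 - 8228) + 0 = 8269 + 0 = 8269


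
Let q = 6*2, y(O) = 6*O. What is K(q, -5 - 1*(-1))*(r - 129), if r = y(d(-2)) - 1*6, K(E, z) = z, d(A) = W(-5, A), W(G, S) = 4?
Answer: 444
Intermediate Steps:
d(A) = 4
q = 12
r = 18 (r = 6*4 - 1*6 = 24 - 6 = 18)
K(q, -5 - 1*(-1))*(r - 129) = (-5 - 1*(-1))*(18 - 129) = (-5 + 1)*(-111) = -4*(-111) = 444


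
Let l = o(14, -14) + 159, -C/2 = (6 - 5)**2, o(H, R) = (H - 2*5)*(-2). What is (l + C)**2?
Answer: 22201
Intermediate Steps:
o(H, R) = 20 - 2*H (o(H, R) = (H - 10)*(-2) = (-10 + H)*(-2) = 20 - 2*H)
C = -2 (C = -2*(6 - 5)**2 = -2*1**2 = -2*1 = -2)
l = 151 (l = (20 - 2*14) + 159 = (20 - 28) + 159 = -8 + 159 = 151)
(l + C)**2 = (151 - 2)**2 = 149**2 = 22201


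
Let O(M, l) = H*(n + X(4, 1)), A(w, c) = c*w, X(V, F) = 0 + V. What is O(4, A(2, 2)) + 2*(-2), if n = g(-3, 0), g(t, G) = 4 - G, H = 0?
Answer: -4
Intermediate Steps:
X(V, F) = V
n = 4 (n = 4 - 1*0 = 4 + 0 = 4)
O(M, l) = 0 (O(M, l) = 0*(4 + 4) = 0*8 = 0)
O(4, A(2, 2)) + 2*(-2) = 0 + 2*(-2) = 0 - 4 = -4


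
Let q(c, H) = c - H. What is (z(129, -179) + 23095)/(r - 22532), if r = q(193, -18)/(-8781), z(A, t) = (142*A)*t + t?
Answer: 28590988686/197853703 ≈ 144.51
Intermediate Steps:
z(A, t) = t + 142*A*t (z(A, t) = 142*A*t + t = t + 142*A*t)
r = -211/8781 (r = (193 - 1*(-18))/(-8781) = (193 + 18)*(-1/8781) = 211*(-1/8781) = -211/8781 ≈ -0.024029)
(z(129, -179) + 23095)/(r - 22532) = (-179*(1 + 142*129) + 23095)/(-211/8781 - 22532) = (-179*(1 + 18318) + 23095)/(-197853703/8781) = (-179*18319 + 23095)*(-8781/197853703) = (-3279101 + 23095)*(-8781/197853703) = -3256006*(-8781/197853703) = 28590988686/197853703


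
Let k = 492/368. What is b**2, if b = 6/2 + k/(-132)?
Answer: 146482609/16386304 ≈ 8.9393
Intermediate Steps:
k = 123/92 (k = 492*(1/368) = 123/92 ≈ 1.3370)
b = 12103/4048 (b = 6/2 + (123/92)/(-132) = 6*(1/2) + (123/92)*(-1/132) = 3 - 41/4048 = 12103/4048 ≈ 2.9899)
b**2 = (12103/4048)**2 = 146482609/16386304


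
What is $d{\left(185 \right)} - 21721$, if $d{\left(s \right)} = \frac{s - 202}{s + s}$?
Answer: $- \frac{8036787}{370} \approx -21721.0$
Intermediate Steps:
$d{\left(s \right)} = \frac{-202 + s}{2 s}$
$d{\left(185 \right)} - 21721 = \frac{-202 + 185}{2 \cdot 185} - 21721 = \frac{1}{2} \cdot \frac{1}{185} \left(-17\right) - 21721 = - \frac{17}{370} - 21721 = - \frac{8036787}{370}$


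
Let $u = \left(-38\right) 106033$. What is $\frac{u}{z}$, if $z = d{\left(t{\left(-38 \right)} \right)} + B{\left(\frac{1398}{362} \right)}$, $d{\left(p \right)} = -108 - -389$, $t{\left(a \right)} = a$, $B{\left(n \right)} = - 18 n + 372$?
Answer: $- \frac{729294974}{105611} \approx -6905.5$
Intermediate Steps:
$B{\left(n \right)} = 372 - 18 n$
$d{\left(p \right)} = 281$ ($d{\left(p \right)} = -108 + 389 = 281$)
$u = -4029254$
$z = \frac{105611}{181}$ ($z = 281 + \left(372 - 18 \cdot \frac{1398}{362}\right) = 281 + \left(372 - 18 \cdot 1398 \cdot \frac{1}{362}\right) = 281 + \left(372 - \frac{12582}{181}\right) = 281 + \frac{54750}{181} = \frac{105611}{181} \approx 583.49$)
$\frac{u}{z} = - \frac{4029254}{\frac{105611}{181}} = \left(-4029254\right) \frac{181}{105611} = - \frac{729294974}{105611}$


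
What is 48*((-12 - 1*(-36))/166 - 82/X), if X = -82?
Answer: 4560/83 ≈ 54.940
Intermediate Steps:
48*((-12 - 1*(-36))/166 - 82/X) = 48*((-12 - 1*(-36))/166 - 82/(-82)) = 48*((-12 + 36)*(1/166) - 82*(-1/82)) = 48*(24*(1/166) + 1) = 48*(12/83 + 1) = 48*(95/83) = 4560/83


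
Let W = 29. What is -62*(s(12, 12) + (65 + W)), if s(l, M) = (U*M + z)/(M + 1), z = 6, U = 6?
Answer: -6200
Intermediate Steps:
s(l, M) = (6 + 6*M)/(1 + M) (s(l, M) = (6*M + 6)/(M + 1) = (6 + 6*M)/(1 + M))
-62*(s(12, 12) + (65 + W)) = -62*(6 + (65 + 29)) = -62*(6 + 94) = -62*100 = -6200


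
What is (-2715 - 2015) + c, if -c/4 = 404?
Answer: -6346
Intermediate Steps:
c = -1616 (c = -4*404 = -1616)
(-2715 - 2015) + c = (-2715 - 2015) - 1616 = -4730 - 1616 = -6346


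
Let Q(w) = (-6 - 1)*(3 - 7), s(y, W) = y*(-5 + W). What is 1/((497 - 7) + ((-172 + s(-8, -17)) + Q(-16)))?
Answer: 1/522 ≈ 0.0019157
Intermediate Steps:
Q(w) = 28 (Q(w) = -7*(-4) = 28)
1/((497 - 7) + ((-172 + s(-8, -17)) + Q(-16))) = 1/((497 - 7) + ((-172 - 8*(-5 - 17)) + 28)) = 1/(490 + ((-172 - 8*(-22)) + 28)) = 1/(490 + ((-172 + 176) + 28)) = 1/(490 + (4 + 28)) = 1/(490 + 32) = 1/522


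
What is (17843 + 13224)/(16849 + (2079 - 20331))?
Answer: -31067/1403 ≈ -22.143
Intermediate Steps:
(17843 + 13224)/(16849 + (2079 - 20331)) = 31067/(16849 - 18252) = 31067/(-1403) = 31067*(-1/1403) = -31067/1403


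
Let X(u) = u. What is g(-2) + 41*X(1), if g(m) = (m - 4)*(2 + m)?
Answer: 41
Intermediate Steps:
g(m) = (-4 + m)*(2 + m)
g(-2) + 41*X(1) = (-8 + (-2)² - 2*(-2)) + 41*1 = (-8 + 4 + 4) + 41 = 0 + 41 = 41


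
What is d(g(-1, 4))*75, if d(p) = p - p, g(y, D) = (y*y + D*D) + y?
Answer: 0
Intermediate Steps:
g(y, D) = y + D**2 + y**2 (g(y, D) = (y**2 + D**2) + y = (D**2 + y**2) + y = y + D**2 + y**2)
d(p) = 0
d(g(-1, 4))*75 = 0*75 = 0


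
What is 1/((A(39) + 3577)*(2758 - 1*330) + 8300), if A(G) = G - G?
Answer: 1/8693256 ≈ 1.1503e-7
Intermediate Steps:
A(G) = 0
1/((A(39) + 3577)*(2758 - 1*330) + 8300) = 1/((0 + 3577)*(2758 - 1*330) + 8300) = 1/(3577*(2758 - 330) + 8300) = 1/(3577*2428 + 8300) = 1/(8684956 + 8300) = 1/8693256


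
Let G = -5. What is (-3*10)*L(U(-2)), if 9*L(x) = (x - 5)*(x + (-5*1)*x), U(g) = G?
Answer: 2000/3 ≈ 666.67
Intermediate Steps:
U(g) = -5
L(x) = -4*x*(-5 + x)/9 (L(x) = ((x - 5)*(x + (-5*1)*x))/9 = ((-5 + x)*(x - 5*x))/9 = ((-5 + x)*(-4*x))/9 = (-4*x*(-5 + x))/9 = -4*x*(-5 + x)/9)
(-3*10)*L(U(-2)) = (-3*10)*((4/9)*(-5)*(5 - 1*(-5))) = -40*(-5)*(5 + 5)/3 = -40*(-5)*10/3 = -30*(-200/9) = 2000/3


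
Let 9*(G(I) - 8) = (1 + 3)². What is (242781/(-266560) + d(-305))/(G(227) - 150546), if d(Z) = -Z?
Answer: -104217453/51591774080 ≈ -0.0020200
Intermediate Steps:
G(I) = 88/9 (G(I) = 8 + (1 + 3)²/9 = 8 + (⅑)*4² = 8 + (⅑)*16 = 8 + 16/9 = 88/9)
(242781/(-266560) + d(-305))/(G(227) - 150546) = (242781/(-266560) - 1*(-305))/(88/9 - 150546) = (242781*(-1/266560) + 305)/(-1354826/9) = (-34683/38080 + 305)*(-9/1354826) = (11579717/38080)*(-9/1354826) = -104217453/51591774080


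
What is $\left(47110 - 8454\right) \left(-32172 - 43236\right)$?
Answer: $-2914971648$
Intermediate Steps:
$\left(47110 - 8454\right) \left(-32172 - 43236\right) = 38656 \left(-75408\right) = -2914971648$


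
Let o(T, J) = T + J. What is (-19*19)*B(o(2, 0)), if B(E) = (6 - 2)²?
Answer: -5776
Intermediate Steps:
o(T, J) = J + T
B(E) = 16 (B(E) = 4² = 16)
(-19*19)*B(o(2, 0)) = -19*19*16 = -361*16 = -5776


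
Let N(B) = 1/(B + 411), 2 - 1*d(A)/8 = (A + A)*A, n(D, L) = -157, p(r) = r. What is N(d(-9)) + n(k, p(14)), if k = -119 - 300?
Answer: -136434/869 ≈ -157.00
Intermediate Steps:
k = -419
d(A) = 16 - 16*A² (d(A) = 16 - 8*(A + A)*A = 16 - 8*2*A*A = 16 - 16*A²)
N(B) = 1/(411 + B)
N(d(-9)) + n(k, p(14)) = 1/(411 + (16 - 16*(-9)²)) - 157 = 1/(411 + (16 - 16*81)) - 157 = 1/(411 + (16 - 1296)) - 157 = 1/(411 - 1280) - 157 = 1/(-869) - 157 = -1/869 - 157 = -136434/869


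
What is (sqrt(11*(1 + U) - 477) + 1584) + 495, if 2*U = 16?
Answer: 2079 + 3*I*sqrt(42) ≈ 2079.0 + 19.442*I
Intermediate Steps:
U = 8 (U = (1/2)*16 = 8)
(sqrt(11*(1 + U) - 477) + 1584) + 495 = (sqrt(11*(1 + 8) - 477) + 1584) + 495 = (sqrt(11*9 - 477) + 1584) + 495 = (sqrt(99 - 477) + 1584) + 495 = (sqrt(-378) + 1584) + 495 = (3*I*sqrt(42) + 1584) + 495 = (1584 + 3*I*sqrt(42)) + 495 = 2079 + 3*I*sqrt(42)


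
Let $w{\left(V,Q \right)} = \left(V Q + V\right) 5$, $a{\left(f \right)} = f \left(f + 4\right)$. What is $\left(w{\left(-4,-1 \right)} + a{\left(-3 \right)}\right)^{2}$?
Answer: $9$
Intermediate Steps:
$a{\left(f \right)} = f \left(4 + f\right)$
$w{\left(V,Q \right)} = 5 V + 5 Q V$ ($w{\left(V,Q \right)} = \left(Q V + V\right) 5 = \left(V + Q V\right) 5 = 5 V + 5 Q V$)
$\left(w{\left(-4,-1 \right)} + a{\left(-3 \right)}\right)^{2} = \left(5 \left(-4\right) \left(1 - 1\right) - 3 \left(4 - 3\right)\right)^{2} = \left(5 \left(-4\right) 0 - 3\right)^{2} = \left(0 - 3\right)^{2} = \left(-3\right)^{2} = 9$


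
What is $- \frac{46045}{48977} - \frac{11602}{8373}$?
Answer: $- \frac{953765939}{410084421} \approx -2.3258$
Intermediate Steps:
$- \frac{46045}{48977} - \frac{11602}{8373} = - \frac{953765939}{410084421}$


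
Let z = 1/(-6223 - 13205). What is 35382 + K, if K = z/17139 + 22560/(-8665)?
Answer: 20415619167889315/577048260636 ≈ 35379.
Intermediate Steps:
z = -1/19428 (z = 1/(-19428) = -1/19428 ≈ -5.1472e-5)
K = -1502389933637/577048260636 (K = -1/19428/17139 + 22560/(-8665) = -1/19428*1/17139 + 22560*(-1/8665) = -1/332976492 - 4512/1733 = -1502389933637/577048260636 ≈ -2.6036)
35382 + K = 35382 - 1502389933637/577048260636 = 20415619167889315/577048260636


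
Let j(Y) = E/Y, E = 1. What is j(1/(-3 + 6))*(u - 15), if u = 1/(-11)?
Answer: -498/11 ≈ -45.273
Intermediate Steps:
u = -1/11 ≈ -0.090909
j(Y) = 1/Y
j(1/(-3 + 6))*(u - 15) = (-1/11 - 15)/(1/(-3 + 6)) = -166/11/1/3 = -166/11/(⅓) = 3*(-166/11) = -498/11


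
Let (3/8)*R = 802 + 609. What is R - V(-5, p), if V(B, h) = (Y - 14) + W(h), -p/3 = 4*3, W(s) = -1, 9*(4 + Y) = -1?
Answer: 34036/9 ≈ 3781.8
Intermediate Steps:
Y = -37/9 (Y = -4 + (⅑)*(-1) = -4 - ⅑ = -37/9 ≈ -4.1111)
R = 11288/3 (R = 8*(802 + 609)/3 = (8/3)*1411 = 11288/3 ≈ 3762.7)
p = -36 (p = -12*3 = -3*12 = -36)
V(B, h) = -172/9 (V(B, h) = (-37/9 - 14) - 1 = -163/9 - 1 = -172/9)
R - V(-5, p) = 11288/3 - 1*(-172/9) = 11288/3 + 172/9 = 34036/9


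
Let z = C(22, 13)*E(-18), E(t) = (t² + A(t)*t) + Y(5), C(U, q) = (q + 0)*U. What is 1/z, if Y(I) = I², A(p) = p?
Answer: 1/192478 ≈ 5.1954e-6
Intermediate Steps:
C(U, q) = U*q (C(U, q) = q*U = U*q)
E(t) = 25 + 2*t² (E(t) = (t² + t*t) + 5² = (t² + t²) + 25 = 2*t² + 25 = 25 + 2*t²)
z = 192478 (z = (22*13)*(25 + 2*(-18)²) = 286*(25 + 2*324) = 286*(25 + 648) = 286*673 = 192478)
1/z = 1/192478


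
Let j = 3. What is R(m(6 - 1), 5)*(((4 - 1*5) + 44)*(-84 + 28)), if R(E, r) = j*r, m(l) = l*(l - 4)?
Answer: -36120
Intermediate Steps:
m(l) = l*(-4 + l)
R(E, r) = 3*r
R(m(6 - 1), 5)*(((4 - 1*5) + 44)*(-84 + 28)) = (3*5)*(((4 - 1*5) + 44)*(-84 + 28)) = 15*(((4 - 5) + 44)*(-56)) = 15*((-1 + 44)*(-56)) = 15*(43*(-56)) = 15*(-2408) = -36120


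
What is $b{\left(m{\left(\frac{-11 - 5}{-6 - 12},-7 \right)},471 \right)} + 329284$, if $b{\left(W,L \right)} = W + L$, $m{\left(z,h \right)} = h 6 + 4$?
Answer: $329717$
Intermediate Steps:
$m{\left(z,h \right)} = 4 + 6 h$ ($m{\left(z,h \right)} = 6 h + 4 = 4 + 6 h$)
$b{\left(W,L \right)} = L + W$
$b{\left(m{\left(\frac{-11 - 5}{-6 - 12},-7 \right)},471 \right)} + 329284 = \left(471 + \left(4 + 6 \left(-7\right)\right)\right) + 329284 = \left(471 + \left(4 - 42\right)\right) + 329284 = \left(471 - 38\right) + 329284 = 433 + 329284 = 329717$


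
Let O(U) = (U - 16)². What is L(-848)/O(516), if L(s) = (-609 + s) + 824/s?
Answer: -30909/5300000 ≈ -0.0058319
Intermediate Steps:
L(s) = -609 + s + 824/s
O(U) = (-16 + U)²
L(-848)/O(516) = (-609 - 848 + 824/(-848))/((-16 + 516)²) = (-609 - 848 + 824*(-1/848))/(500²) = (-609 - 848 - 103/106)/250000 = -154545/106*1/250000 = -30909/5300000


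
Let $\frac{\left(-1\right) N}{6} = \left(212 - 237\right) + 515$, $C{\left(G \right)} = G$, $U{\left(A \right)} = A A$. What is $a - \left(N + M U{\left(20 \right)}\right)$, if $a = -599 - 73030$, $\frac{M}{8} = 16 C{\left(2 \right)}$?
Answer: $-173089$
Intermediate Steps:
$U{\left(A \right)} = A^{2}$
$M = 256$ ($M = 8 \cdot 16 \cdot 2 = 8 \cdot 32 = 256$)
$N = -2940$ ($N = - 6 \left(\left(212 - 237\right) + 515\right) = - 6 \left(-25 + 515\right) = \left(-6\right) 490 = -2940$)
$a = -73629$ ($a = -599 - 73030 = -73629$)
$a - \left(N + M U{\left(20 \right)}\right) = -73629 - \left(-2940 + 256 \cdot 20^{2}\right) = -73629 - \left(-2940 + 256 \cdot 400\right) = -73629 - \left(-2940 + 102400\right) = -73629 - 99460 = -173089$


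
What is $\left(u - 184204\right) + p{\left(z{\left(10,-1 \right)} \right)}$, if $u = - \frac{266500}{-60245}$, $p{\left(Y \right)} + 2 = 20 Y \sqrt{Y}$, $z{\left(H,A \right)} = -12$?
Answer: $- \frac{2219444794}{12049} - 480 i \sqrt{3} \approx -1.842 \cdot 10^{5} - 831.38 i$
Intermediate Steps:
$p{\left(Y \right)} = -2 + 20 Y^{\frac{3}{2}}$ ($p{\left(Y \right)} = -2 + 20 Y \sqrt{Y} = -2 + 20 Y^{\frac{3}{2}}$)
$u = \frac{53300}{12049}$ ($u = \left(-266500\right) \left(- \frac{1}{60245}\right) = \frac{53300}{12049} \approx 4.4236$)
$\left(u - 184204\right) + p{\left(z{\left(10,-1 \right)} \right)} = \left(\frac{53300}{12049} - 184204\right) - \left(2 - 20 \left(-12\right)^{\frac{3}{2}}\right) = - \frac{2219420696}{12049} - \left(2 - 20 \left(- 24 i \sqrt{3}\right)\right) = - \frac{2219420696}{12049} - \left(2 + 480 i \sqrt{3}\right) = - \frac{2219444794}{12049} - 480 i \sqrt{3}$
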